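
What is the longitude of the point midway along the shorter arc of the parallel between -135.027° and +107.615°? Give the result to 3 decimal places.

+166.294°

Signed shortest Δλ from -135.027° to +107.615° is -117.358°.
Midpoint longitude = -135.027° + (-117.358°)/2 = -135.027° − 58.679° = -193.706°.
Normalise into (−180°, 180°]: +166.294°.
(The naïve average (-135.027 + +107.615)/2 = -13.706° is on the wrong side of the globe.)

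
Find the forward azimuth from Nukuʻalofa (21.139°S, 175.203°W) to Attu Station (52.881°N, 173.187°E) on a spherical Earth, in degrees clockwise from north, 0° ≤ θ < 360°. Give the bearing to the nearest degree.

353°

Δλ = 173.187 − -175.203 = 348.390°; wrapped into (−180°, 180°]: -11.610°.
θ = atan2( sin Δλ · cos φ₂ , cos φ₁ · sin φ₂ − sin φ₁ · cos φ₂ · cos Δλ )
  = atan2(-0.12145, 0.95691) = -7.233° → normalised to [0°, 360°): 352.767°.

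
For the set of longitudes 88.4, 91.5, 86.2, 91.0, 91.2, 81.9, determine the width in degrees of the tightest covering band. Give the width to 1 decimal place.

Sort the longitudes: +81.9°, +86.2°, +88.4°, +91.0°, +91.2°, +91.5°.
Eastward gaps between consecutive values (wrapping around): 4.3°, 2.2°, 2.6°, 0.2°, 0.3°, 350.4°.
Largest gap = 350.4° ⇒ minimal covering band is its complement: 360° − 350.4° = 9.6°.
Band runs from +81.9° eastward to +91.5°.

9.6°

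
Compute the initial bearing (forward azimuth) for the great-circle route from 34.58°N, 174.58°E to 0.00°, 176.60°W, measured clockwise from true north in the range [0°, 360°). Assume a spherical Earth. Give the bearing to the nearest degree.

Δλ = -176.60 − 174.58 = -351.18°; wrapped into (−180°, 180°]: 8.82°.
θ = atan2( sin Δλ · cos φ₂ , cos φ₁ · sin φ₂ − sin φ₁ · cos φ₂ · cos Δλ )
  = atan2(0.15333, -0.56084) = 164.709° → normalised to [0°, 360°): 164.709°.

165°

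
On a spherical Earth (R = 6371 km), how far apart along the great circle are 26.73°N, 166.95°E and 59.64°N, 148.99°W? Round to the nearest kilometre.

4955 km

Δλ = -148.99 − 166.95 = -315.94°; wrapped into (−180°, 180°]: 44.06°.
Δφ = 59.64 − 26.73 = 32.91°.
a = sin²(Δφ/2) + cos φ₁ · cos φ₂ · sin²(Δλ/2) = 0.143749.
c = 2·atan2(√a, √(1−a)) = 0.77774 rad → d = 6371·c ≈ 4954.98 km.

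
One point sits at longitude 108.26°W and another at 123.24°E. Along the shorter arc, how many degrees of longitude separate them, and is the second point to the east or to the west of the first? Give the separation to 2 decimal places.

128.50° west

Raw difference: 123.24 − -108.26 = 231.5°.
Normalise into (−180°, 180°]: 231.5° − 360° = -128.5°.
Negative ⇒ the second point lies to the west; separation 128.50°.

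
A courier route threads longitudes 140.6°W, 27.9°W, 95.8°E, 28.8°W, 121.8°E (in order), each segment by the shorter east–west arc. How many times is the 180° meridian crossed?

Leg 1: -140.6° → -27.9°, shortest Δλ = 112.7° (east) — does not cross 180°.
Leg 2: -27.9° → +95.8°, shortest Δλ = 123.7° (east) — does not cross 180°.
Leg 3: +95.8° → -28.8°, shortest Δλ = -124.6° (west) — does not cross 180°.
Leg 4: -28.8° → +121.8°, shortest Δλ = 150.6° (east) — does not cross 180°.
Total crossings: 0.

0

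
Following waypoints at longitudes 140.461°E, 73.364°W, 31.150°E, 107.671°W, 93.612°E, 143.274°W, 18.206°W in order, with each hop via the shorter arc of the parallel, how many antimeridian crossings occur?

Leg 1: +140.461° → -73.364°, shortest Δλ = 146.175° (east) — crosses 180°.
Leg 2: -73.364° → +31.150°, shortest Δλ = 104.514° (east) — does not cross 180°.
Leg 3: +31.150° → -107.671°, shortest Δλ = -138.821° (west) — does not cross 180°.
Leg 4: -107.671° → +93.612°, shortest Δλ = -158.717° (west) — crosses 180°.
Leg 5: +93.612° → -143.274°, shortest Δλ = 123.114° (east) — crosses 180°.
Leg 6: -143.274° → -18.206°, shortest Δλ = 125.068° (east) — does not cross 180°.
Total crossings: 3.

3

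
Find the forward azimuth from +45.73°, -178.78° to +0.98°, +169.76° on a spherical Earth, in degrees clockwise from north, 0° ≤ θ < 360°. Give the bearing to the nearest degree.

196°

Δλ = 169.76 − -178.78 = 348.54°; wrapped into (−180°, 180°]: -11.46°.
θ = atan2( sin Δλ · cos φ₂ , cos φ₁ · sin φ₂ − sin φ₁ · cos φ₂ · cos Δλ )
  = atan2(-0.19865, -0.68974) = -163.933° → normalised to [0°, 360°): 196.067°.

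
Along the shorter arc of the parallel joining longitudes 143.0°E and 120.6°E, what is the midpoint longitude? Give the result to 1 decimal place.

Signed shortest Δλ from +143.0° to +120.6° is -22.4°.
Midpoint longitude = +143.0° + (-22.4°)/2 = +143.0° − 11.2° = +131.8°.

131.8°E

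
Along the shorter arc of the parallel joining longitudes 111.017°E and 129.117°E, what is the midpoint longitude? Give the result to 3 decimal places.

120.067°E

Signed shortest Δλ from +111.017° to +129.117° is +18.100°.
Midpoint longitude = +111.017° + (+18.100°)/2 = +111.017° + 9.050° = +120.067°.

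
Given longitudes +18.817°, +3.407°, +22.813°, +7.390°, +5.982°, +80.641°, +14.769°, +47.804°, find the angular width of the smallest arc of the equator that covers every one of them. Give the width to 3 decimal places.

77.234°

Sort the longitudes: +3.407°, +5.982°, +7.390°, +14.769°, +18.817°, +22.813°, +47.804°, +80.641°.
Eastward gaps between consecutive values (wrapping around): 2.575°, 1.408°, 7.379°, 4.048°, 3.996°, 24.991°, 32.837°, 282.766°.
Largest gap = 282.766° ⇒ minimal covering band is its complement: 360° − 282.766° = 77.234°.
Band runs from +3.407° eastward to +80.641°.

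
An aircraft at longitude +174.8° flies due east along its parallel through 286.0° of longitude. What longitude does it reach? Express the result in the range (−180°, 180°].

+100.8°

Start at +174.8°; shift +286.0° → +460.8°.
+460.8° lies outside (−180°, 180°]; subtract 360° → +100.8°.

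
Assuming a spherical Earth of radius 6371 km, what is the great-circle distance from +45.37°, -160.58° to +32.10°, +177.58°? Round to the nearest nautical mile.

Δλ = 177.58 − -160.58 = 338.16°; wrapped into (−180°, 180°]: -21.84°.
Δφ = 32.10 − 45.37 = -13.27°.
a = sin²(Δφ/2) + cos φ₁ · cos φ₂ · sin²(Δλ/2) = 0.034708.
c = 2·atan2(√a, √(1−a)) = 0.37479 rad → d = 6371·c ≈ 2387.78 km ≈ 1289.30 nmi.

1289 nmi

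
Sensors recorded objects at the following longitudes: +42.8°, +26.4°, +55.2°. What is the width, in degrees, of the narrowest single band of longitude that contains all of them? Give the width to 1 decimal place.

28.8°

Sort the longitudes: +26.4°, +42.8°, +55.2°.
Eastward gaps between consecutive values (wrapping around): 16.4°, 12.4°, 331.2°.
Largest gap = 331.2° ⇒ minimal covering band is its complement: 360° − 331.2° = 28.8°.
Band runs from +26.4° eastward to +55.2°.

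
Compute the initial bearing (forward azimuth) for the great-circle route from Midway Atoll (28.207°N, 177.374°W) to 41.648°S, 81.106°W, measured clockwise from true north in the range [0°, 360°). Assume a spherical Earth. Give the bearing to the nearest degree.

126°

Δλ = -81.106 − -177.374 = 96.268°.
θ = atan2( sin Δλ · cos φ₂ , cos φ₁ · sin φ₂ − sin φ₁ · cos φ₂ · cos Δλ )
  = atan2(0.74277, -0.54707) = 126.373° → normalised to [0°, 360°): 126.373°.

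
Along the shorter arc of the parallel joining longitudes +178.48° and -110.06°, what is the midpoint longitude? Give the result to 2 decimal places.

-145.79°

Signed shortest Δλ from +178.48° to -110.06° is +71.46°.
Midpoint longitude = +178.48° + (+71.46°)/2 = +178.48° + 35.73° = +214.21°.
Normalise into (−180°, 180°]: -145.79°.
(The naïve average (+178.48 + -110.06)/2 = 34.21° is on the wrong side of the globe.)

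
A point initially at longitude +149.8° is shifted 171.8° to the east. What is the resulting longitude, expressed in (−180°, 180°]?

Start at +149.8°; shift +171.8° → +321.6°.
+321.6° lies outside (−180°, 180°]; subtract 360° → -38.4°.

-38.4°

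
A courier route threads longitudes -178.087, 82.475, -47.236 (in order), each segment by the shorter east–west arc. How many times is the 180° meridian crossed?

Leg 1: -178.087° → +82.475°, shortest Δλ = -99.438° (west) — crosses 180°.
Leg 2: +82.475° → -47.236°, shortest Δλ = -129.711° (west) — does not cross 180°.
Total crossings: 1.

1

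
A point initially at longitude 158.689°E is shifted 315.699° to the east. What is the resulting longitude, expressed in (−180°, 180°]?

114.388°E

Start at +158.689°; shift +315.699° → +474.388°.
+474.388° lies outside (−180°, 180°]; subtract 360° → +114.388°.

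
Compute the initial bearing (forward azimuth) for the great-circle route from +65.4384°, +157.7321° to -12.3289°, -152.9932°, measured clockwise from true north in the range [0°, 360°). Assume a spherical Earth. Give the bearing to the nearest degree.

Δλ = -152.9932 − 157.7321 = -310.7253°; wrapped into (−180°, 180°]: 49.2747°.
θ = atan2( sin Δλ · cos φ₂ , cos φ₁ · sin φ₂ − sin φ₁ · cos φ₂ · cos Δλ )
  = atan2(0.74037, -0.66847) = 132.078° → normalised to [0°, 360°): 132.078°.

132°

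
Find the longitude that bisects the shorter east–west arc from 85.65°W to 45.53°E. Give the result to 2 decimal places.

20.06°W

Signed shortest Δλ from -85.65° to +45.53° is +131.18°.
Midpoint longitude = -85.65° + (+131.18°)/2 = -85.65° + 65.59° = -20.06°.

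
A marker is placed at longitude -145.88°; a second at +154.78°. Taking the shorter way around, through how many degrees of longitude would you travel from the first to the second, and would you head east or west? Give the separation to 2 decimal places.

Raw difference: 154.78 − -145.88 = 300.66°.
Normalise into (−180°, 180°]: 300.66° − 360° = -59.34°.
Negative ⇒ the second point lies to the west; separation 59.34°.

59.34° west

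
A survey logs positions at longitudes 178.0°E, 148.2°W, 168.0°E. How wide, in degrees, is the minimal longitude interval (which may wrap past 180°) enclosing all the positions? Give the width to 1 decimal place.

Sort the longitudes: -148.2°, +168.0°, +178.0°.
Eastward gaps between consecutive values (wrapping around): 316.2°, 10.0°, 33.8°.
Largest gap = 316.2° ⇒ minimal covering band is its complement: 360° − 316.2° = 43.8°.
Band runs from +168.0° eastward to -148.2°, crossing the antimeridian.

43.8°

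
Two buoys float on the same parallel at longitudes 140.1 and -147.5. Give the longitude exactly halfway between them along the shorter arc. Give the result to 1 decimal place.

Signed shortest Δλ from +140.1° to -147.5° is +72.4°.
Midpoint longitude = +140.1° + (+72.4°)/2 = +140.1° + 36.2° = +176.3°.
(The naïve average (+140.1 + -147.5)/2 = -3.7° is on the wrong side of the globe.)

+176.3°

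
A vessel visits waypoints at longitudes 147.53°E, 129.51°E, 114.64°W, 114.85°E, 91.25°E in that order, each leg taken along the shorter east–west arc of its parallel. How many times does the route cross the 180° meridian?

Leg 1: +147.53° → +129.51°, shortest Δλ = -18.02° (west) — does not cross 180°.
Leg 2: +129.51° → -114.64°, shortest Δλ = 115.85° (east) — crosses 180°.
Leg 3: -114.64° → +114.85°, shortest Δλ = -130.51° (west) — crosses 180°.
Leg 4: +114.85° → +91.25°, shortest Δλ = -23.6° (west) — does not cross 180°.
Total crossings: 2.

2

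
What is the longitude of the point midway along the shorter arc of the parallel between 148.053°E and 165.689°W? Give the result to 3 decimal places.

Signed shortest Δλ from +148.053° to -165.689° is +46.258°.
Midpoint longitude = +148.053° + (+46.258°)/2 = +148.053° + 23.129° = +171.182°.
(The naïve average (+148.053 + -165.689)/2 = -8.818° is on the wrong side of the globe.)

171.182°E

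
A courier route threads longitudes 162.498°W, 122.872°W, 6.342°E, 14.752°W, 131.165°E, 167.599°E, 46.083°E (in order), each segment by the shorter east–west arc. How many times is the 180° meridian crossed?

0

Leg 1: -162.498° → -122.872°, shortest Δλ = 39.626° (east) — does not cross 180°.
Leg 2: -122.872° → +6.342°, shortest Δλ = 129.214° (east) — does not cross 180°.
Leg 3: +6.342° → -14.752°, shortest Δλ = -21.094° (west) — does not cross 180°.
Leg 4: -14.752° → +131.165°, shortest Δλ = 145.917° (east) — does not cross 180°.
Leg 5: +131.165° → +167.599°, shortest Δλ = 36.434° (east) — does not cross 180°.
Leg 6: +167.599° → +46.083°, shortest Δλ = -121.516° (west) — does not cross 180°.
Total crossings: 0.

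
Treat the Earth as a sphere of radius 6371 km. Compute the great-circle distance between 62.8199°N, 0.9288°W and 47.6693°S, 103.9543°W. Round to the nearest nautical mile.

Δλ = -103.9543 − -0.9288 = -103.0255°.
Δφ = -47.6693 − 62.8199 = -110.4892°.
a = sin²(Δφ/2) + cos φ₁ · cos φ₂ · sin²(Δλ/2) = 0.863483.
c = 2·atan2(√a, √(1−a)) = 2.38469 rad → d = 6371·c ≈ 15192.86 km ≈ 8203.49 nmi.

8203 nmi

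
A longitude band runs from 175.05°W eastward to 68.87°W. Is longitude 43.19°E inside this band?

No

Band width going east from -175.05° to -68.87°: ((-68.87 − -175.05) mod 360) = 106.18°.
Offset of +43.19° east of the west edge: ((43.19 − -175.05) mod 360) = 218.24°.
218.24° > 106.18° ⇒ outside.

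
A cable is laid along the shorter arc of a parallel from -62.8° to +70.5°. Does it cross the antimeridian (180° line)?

No

Signed shortest Δλ = ((70.5 − -62.8 + 180) mod 360) − 180 = 133.3°.
Going east by 133.3° from -62.8° reaches +70.5° without touching 180°.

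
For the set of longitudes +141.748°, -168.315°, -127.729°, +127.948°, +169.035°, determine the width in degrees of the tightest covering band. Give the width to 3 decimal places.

104.323°

Sort the longitudes: -168.315°, -127.729°, +127.948°, +141.748°, +169.035°.
Eastward gaps between consecutive values (wrapping around): 40.586°, 255.677°, 13.800°, 27.287°, 22.650°.
Largest gap = 255.677° ⇒ minimal covering band is its complement: 360° − 255.677° = 104.323°.
Band runs from +127.948° eastward to -127.729°, crossing the antimeridian.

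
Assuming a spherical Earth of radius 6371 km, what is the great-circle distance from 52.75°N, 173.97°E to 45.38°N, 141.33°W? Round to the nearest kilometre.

3301 km

Δλ = -141.33 − 173.97 = -315.30°; wrapped into (−180°, 180°]: 44.70°.
Δφ = 45.38 − 52.75 = -7.37°.
a = sin²(Δφ/2) + cos φ₁ · cos φ₂ · sin²(Δλ/2) = 0.065609.
c = 2·atan2(√a, √(1−a)) = 0.51806 rad → d = 6371·c ≈ 3300.55 km.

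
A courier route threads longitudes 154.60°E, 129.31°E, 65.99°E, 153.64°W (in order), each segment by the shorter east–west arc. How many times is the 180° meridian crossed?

1

Leg 1: +154.60° → +129.31°, shortest Δλ = -25.29° (west) — does not cross 180°.
Leg 2: +129.31° → +65.99°, shortest Δλ = -63.32° (west) — does not cross 180°.
Leg 3: +65.99° → -153.64°, shortest Δλ = 140.37° (east) — crosses 180°.
Total crossings: 1.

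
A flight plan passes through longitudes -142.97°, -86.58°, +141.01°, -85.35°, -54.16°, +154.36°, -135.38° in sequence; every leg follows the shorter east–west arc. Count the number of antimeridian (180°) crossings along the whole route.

4

Leg 1: -142.97° → -86.58°, shortest Δλ = 56.39° (east) — does not cross 180°.
Leg 2: -86.58° → +141.01°, shortest Δλ = -132.41° (west) — crosses 180°.
Leg 3: +141.01° → -85.35°, shortest Δλ = 133.64° (east) — crosses 180°.
Leg 4: -85.35° → -54.16°, shortest Δλ = 31.19° (east) — does not cross 180°.
Leg 5: -54.16° → +154.36°, shortest Δλ = -151.48° (west) — crosses 180°.
Leg 6: +154.36° → -135.38°, shortest Δλ = 70.26° (east) — crosses 180°.
Total crossings: 4.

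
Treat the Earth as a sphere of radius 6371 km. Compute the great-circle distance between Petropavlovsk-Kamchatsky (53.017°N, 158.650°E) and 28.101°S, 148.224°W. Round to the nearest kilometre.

Δλ = -148.224 − 158.650 = -306.874°; wrapped into (−180°, 180°]: 53.126°.
Δφ = -28.101 − 53.017 = -81.118°.
a = sin²(Δφ/2) + cos φ₁ · cos φ₂ · sin²(Δλ/2) = 0.528917.
c = 2·atan2(√a, √(1−a)) = 1.62866 rad → d = 6371·c ≈ 10376.22 km.

10376 km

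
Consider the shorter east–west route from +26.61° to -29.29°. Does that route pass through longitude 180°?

No

Signed shortest Δλ = ((-29.29 − 26.61 + 180) mod 360) − 180 = -55.9°.
Going west by 55.9° from +26.61° reaches -29.29° without touching 180°.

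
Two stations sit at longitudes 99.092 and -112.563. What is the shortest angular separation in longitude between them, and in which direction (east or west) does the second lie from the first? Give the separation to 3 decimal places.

148.345° east

Raw difference: -112.563 − 99.092 = -211.655°.
Normalise into (−180°, 180°]: -211.655° + 360° = 148.345°.
Positive ⇒ the second point lies to the east; separation 148.345°.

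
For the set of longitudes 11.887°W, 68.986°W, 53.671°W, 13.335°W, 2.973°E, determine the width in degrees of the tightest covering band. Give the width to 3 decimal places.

71.959°

Sort the longitudes: -68.986°, -53.671°, -13.335°, -11.887°, +2.973°.
Eastward gaps between consecutive values (wrapping around): 15.315°, 40.336°, 1.448°, 14.860°, 288.041°.
Largest gap = 288.041° ⇒ minimal covering band is its complement: 360° − 288.041° = 71.959°.
Band runs from -68.986° eastward to +2.973°.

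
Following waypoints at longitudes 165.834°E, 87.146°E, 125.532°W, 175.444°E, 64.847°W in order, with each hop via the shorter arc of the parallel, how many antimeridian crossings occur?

Leg 1: +165.834° → +87.146°, shortest Δλ = -78.688° (west) — does not cross 180°.
Leg 2: +87.146° → -125.532°, shortest Δλ = 147.322° (east) — crosses 180°.
Leg 3: -125.532° → +175.444°, shortest Δλ = -59.024° (west) — crosses 180°.
Leg 4: +175.444° → -64.847°, shortest Δλ = 119.709° (east) — crosses 180°.
Total crossings: 3.

3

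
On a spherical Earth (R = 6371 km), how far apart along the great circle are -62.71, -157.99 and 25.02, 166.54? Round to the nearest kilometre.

10246 km

Δλ = 166.54 − -157.99 = 324.53°; wrapped into (−180°, 180°]: -35.47°.
Δφ = 25.02 − -62.71 = 87.73°.
a = sin²(Δφ/2) + cos φ₁ · cos φ₂ · sin²(Δλ/2) = 0.518747.
c = 2·atan2(√a, √(1−a)) = 1.60830 rad → d = 6371·c ≈ 10246.48 km.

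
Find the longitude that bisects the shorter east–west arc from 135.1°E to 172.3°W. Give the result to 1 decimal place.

Signed shortest Δλ from +135.1° to -172.3° is +52.6°.
Midpoint longitude = +135.1° + (+52.6°)/2 = +135.1° + 26.3° = +161.4°.
(The naïve average (+135.1 + -172.3)/2 = -18.6° is on the wrong side of the globe.)

161.4°E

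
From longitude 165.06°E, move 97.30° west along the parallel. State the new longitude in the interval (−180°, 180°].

Start at +165.06°; shift −97.30° → +67.76°.
+67.76° already lies in (−180°, 180°].

67.76°E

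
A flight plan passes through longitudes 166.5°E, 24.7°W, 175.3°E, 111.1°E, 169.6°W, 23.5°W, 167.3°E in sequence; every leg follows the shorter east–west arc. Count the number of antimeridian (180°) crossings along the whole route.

4

Leg 1: +166.5° → -24.7°, shortest Δλ = 168.8° (east) — crosses 180°.
Leg 2: -24.7° → +175.3°, shortest Δλ = -160.0° (west) — crosses 180°.
Leg 3: +175.3° → +111.1°, shortest Δλ = -64.2° (west) — does not cross 180°.
Leg 4: +111.1° → -169.6°, shortest Δλ = 79.3° (east) — crosses 180°.
Leg 5: -169.6° → -23.5°, shortest Δλ = 146.1° (east) — does not cross 180°.
Leg 6: -23.5° → +167.3°, shortest Δλ = -169.2° (west) — crosses 180°.
Total crossings: 4.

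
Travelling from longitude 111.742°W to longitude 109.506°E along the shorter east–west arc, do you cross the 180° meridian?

Yes

Naïve |109.506 − -111.742| = 221.248° > 180°, so the shorter arc goes the other way round — across 180°.
Signed shortest Δλ = ((109.506 − -111.742 + 180) mod 360) − 180 = -138.752°.
Going west by 138.752° from -111.742° passes through 180° before reaching +109.506°.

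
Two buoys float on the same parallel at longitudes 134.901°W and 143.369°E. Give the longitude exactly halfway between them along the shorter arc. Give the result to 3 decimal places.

175.766°W

Signed shortest Δλ from -134.901° to +143.369° is -81.730°.
Midpoint longitude = -134.901° + (-81.730°)/2 = -134.901° − 40.865° = -175.766°.
(The naïve average (-134.901 + +143.369)/2 = 4.234° is on the wrong side of the globe.)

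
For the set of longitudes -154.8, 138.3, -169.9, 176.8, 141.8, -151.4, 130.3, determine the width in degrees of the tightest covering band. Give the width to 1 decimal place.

Sort the longitudes: -169.9°, -154.8°, -151.4°, +130.3°, +138.3°, +141.8°, +176.8°.
Eastward gaps between consecutive values (wrapping around): 15.1°, 3.4°, 281.7°, 8.0°, 3.5°, 35.0°, 13.3°.
Largest gap = 281.7° ⇒ minimal covering band is its complement: 360° − 281.7° = 78.3°.
Band runs from +130.3° eastward to -151.4°, crossing the antimeridian.

78.3°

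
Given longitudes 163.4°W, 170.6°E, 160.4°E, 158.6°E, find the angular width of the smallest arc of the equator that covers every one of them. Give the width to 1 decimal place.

38.0°

Sort the longitudes: -163.4°, +158.6°, +160.4°, +170.6°.
Eastward gaps between consecutive values (wrapping around): 322.0°, 1.8°, 10.2°, 26.0°.
Largest gap = 322.0° ⇒ minimal covering band is its complement: 360° − 322.0° = 38.0°.
Band runs from +158.6° eastward to -163.4°, crossing the antimeridian.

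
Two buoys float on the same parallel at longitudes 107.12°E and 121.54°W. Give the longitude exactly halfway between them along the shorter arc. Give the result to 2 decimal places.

Signed shortest Δλ from +107.12° to -121.54° is +131.34°.
Midpoint longitude = +107.12° + (+131.34°)/2 = +107.12° + 65.67° = +172.79°.
(The naïve average (+107.12 + -121.54)/2 = -7.21° is on the wrong side of the globe.)

172.79°E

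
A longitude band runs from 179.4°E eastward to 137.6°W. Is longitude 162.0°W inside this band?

Band width going east from +179.4° to -137.6°: ((-137.6 − 179.4) mod 360) = 43.0°.
Offset of -162.0° east of the west edge: ((-162.0 − 179.4) mod 360) = 18.6°.
18.6° ≤ 43.0° ⇒ inside.

Yes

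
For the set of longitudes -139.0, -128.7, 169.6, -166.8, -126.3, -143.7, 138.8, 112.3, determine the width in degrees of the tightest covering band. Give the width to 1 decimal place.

121.4°

Sort the longitudes: -166.8°, -143.7°, -139.0°, -128.7°, -126.3°, +112.3°, +138.8°, +169.6°.
Eastward gaps between consecutive values (wrapping around): 23.1°, 4.7°, 10.3°, 2.4°, 238.6°, 26.5°, 30.8°, 23.6°.
Largest gap = 238.6° ⇒ minimal covering band is its complement: 360° − 238.6° = 121.4°.
Band runs from +112.3° eastward to -126.3°, crossing the antimeridian.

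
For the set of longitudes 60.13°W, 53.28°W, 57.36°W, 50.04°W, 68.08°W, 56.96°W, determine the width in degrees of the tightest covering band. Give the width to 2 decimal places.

18.04°

Sort the longitudes: -68.08°, -60.13°, -57.36°, -56.96°, -53.28°, -50.04°.
Eastward gaps between consecutive values (wrapping around): 7.95°, 2.77°, 0.40°, 3.68°, 3.24°, 341.96°.
Largest gap = 341.96° ⇒ minimal covering band is its complement: 360° − 341.96° = 18.04°.
Band runs from -68.08° eastward to -50.04°.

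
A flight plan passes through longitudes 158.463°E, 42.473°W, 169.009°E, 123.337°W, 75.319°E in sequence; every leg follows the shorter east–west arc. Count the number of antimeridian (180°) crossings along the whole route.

Leg 1: +158.463° → -42.473°, shortest Δλ = 159.064° (east) — crosses 180°.
Leg 2: -42.473° → +169.009°, shortest Δλ = -148.518° (west) — crosses 180°.
Leg 3: +169.009° → -123.337°, shortest Δλ = 67.654° (east) — crosses 180°.
Leg 4: -123.337° → +75.319°, shortest Δλ = -161.344° (west) — crosses 180°.
Total crossings: 4.

4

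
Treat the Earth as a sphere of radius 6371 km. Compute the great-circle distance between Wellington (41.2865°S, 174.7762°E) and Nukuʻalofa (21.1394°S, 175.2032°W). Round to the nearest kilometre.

Δλ = -175.2032 − 174.7762 = -349.9794°; wrapped into (−180°, 180°]: 10.0206°.
Δφ = -21.1394 − -41.2865 = 20.1471°.
a = sin²(Δφ/2) + cos φ₁ · cos φ₂ · sin²(Δλ/2) = 0.035940.
c = 2·atan2(√a, √(1−a)) = 0.38147 rad → d = 6371·c ≈ 2430.32 km.

2430 km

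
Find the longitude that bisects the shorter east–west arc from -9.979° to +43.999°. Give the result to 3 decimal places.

Signed shortest Δλ from -9.979° to +43.999° is +53.978°.
Midpoint longitude = -9.979° + (+53.978°)/2 = -9.979° + 26.989° = +17.010°.

+17.010°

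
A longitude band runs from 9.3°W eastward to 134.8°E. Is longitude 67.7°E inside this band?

Band width going east from -9.3° to +134.8°: ((134.8 − -9.3) mod 360) = 144.1°.
Offset of +67.7° east of the west edge: ((67.7 − -9.3) mod 360) = 77.0°.
77.0° ≤ 144.1° ⇒ inside.

Yes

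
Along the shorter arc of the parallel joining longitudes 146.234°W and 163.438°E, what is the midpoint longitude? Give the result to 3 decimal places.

171.398°W

Signed shortest Δλ from -146.234° to +163.438° is -50.328°.
Midpoint longitude = -146.234° + (-50.328°)/2 = -146.234° − 25.164° = -171.398°.
(The naïve average (-146.234 + +163.438)/2 = 8.602° is on the wrong side of the globe.)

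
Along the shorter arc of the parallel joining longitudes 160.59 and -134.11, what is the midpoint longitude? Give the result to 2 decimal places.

-166.76°

Signed shortest Δλ from +160.59° to -134.11° is +65.30°.
Midpoint longitude = +160.59° + (+65.30°)/2 = +160.59° + 32.65° = +193.24°.
Normalise into (−180°, 180°]: -166.76°.
(The naïve average (+160.59 + -134.11)/2 = 13.24° is on the wrong side of the globe.)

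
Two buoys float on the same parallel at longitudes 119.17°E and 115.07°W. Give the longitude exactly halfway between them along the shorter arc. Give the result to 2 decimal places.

177.95°W

Signed shortest Δλ from +119.17° to -115.07° is +125.76°.
Midpoint longitude = +119.17° + (+125.76°)/2 = +119.17° + 62.88° = +182.05°.
Normalise into (−180°, 180°]: -177.95°.
(The naïve average (+119.17 + -115.07)/2 = 2.05° is on the wrong side of the globe.)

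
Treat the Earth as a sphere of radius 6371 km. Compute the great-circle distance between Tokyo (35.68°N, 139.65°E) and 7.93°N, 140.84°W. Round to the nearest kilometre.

8549 km

Δλ = -140.84 − 139.65 = -280.49°; wrapped into (−180°, 180°]: 79.51°.
Δφ = 7.93 − 35.68 = -27.75°.
a = sin²(Δφ/2) + cos φ₁ · cos φ₂ · sin²(Δλ/2) = 0.386529.
c = 2·atan2(√a, √(1−a)) = 1.34186 rad → d = 6371·c ≈ 8548.99 km.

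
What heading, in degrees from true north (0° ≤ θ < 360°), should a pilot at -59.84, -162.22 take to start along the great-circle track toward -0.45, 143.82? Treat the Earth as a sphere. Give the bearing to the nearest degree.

Δλ = 143.82 − -162.22 = 306.04°; wrapped into (−180°, 180°]: -53.96°.
θ = atan2( sin Δλ · cos φ₂ , cos φ₁ · sin φ₂ − sin φ₁ · cos φ₂ · cos Δλ )
  = atan2(-0.80858, 0.50474) = -58.026° → normalised to [0°, 360°): 301.974°.

302°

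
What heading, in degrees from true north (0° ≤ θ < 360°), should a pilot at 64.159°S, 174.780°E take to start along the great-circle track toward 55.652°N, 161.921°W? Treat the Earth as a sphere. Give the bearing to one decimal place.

15.1°

Δλ = -161.921 − 174.780 = -336.701°; wrapped into (−180°, 180°]: 23.299°.
θ = atan2( sin Δλ · cos φ₂ , cos φ₁ · sin φ₂ − sin φ₁ · cos φ₂ · cos Δλ )
  = atan2(0.22316, 0.82626) = 15.114° → normalised to [0°, 360°): 15.114°.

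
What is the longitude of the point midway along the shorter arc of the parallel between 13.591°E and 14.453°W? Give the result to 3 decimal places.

0.431°W

Signed shortest Δλ from +13.591° to -14.453° is -28.044°.
Midpoint longitude = +13.591° + (-28.044°)/2 = +13.591° − 14.022° = -0.431°.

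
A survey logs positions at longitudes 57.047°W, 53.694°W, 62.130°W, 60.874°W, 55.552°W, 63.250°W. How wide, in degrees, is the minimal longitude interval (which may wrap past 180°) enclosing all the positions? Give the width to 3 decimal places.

Sort the longitudes: -63.250°, -62.130°, -60.874°, -57.047°, -55.552°, -53.694°.
Eastward gaps between consecutive values (wrapping around): 1.120°, 1.256°, 3.827°, 1.495°, 1.858°, 350.444°.
Largest gap = 350.444° ⇒ minimal covering band is its complement: 360° − 350.444° = 9.556°.
Band runs from -63.250° eastward to -53.694°.

9.556°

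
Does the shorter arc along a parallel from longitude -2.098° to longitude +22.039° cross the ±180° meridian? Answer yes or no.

Signed shortest Δλ = ((22.039 − -2.098 + 180) mod 360) − 180 = 24.137°.
Going east by 24.137° from -2.098° reaches +22.039° without touching 180°.

No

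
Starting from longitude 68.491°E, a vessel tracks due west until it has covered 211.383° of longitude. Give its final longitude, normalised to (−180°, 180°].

142.892°W

Start at +68.491°; shift −211.383° → -142.892°.
-142.892° already lies in (−180°, 180°].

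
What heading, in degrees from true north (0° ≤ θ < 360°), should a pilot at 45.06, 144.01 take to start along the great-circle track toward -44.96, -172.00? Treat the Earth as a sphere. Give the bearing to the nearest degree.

150°

Δλ = -172.00 − 144.01 = -316.01°; wrapped into (−180°, 180°]: 43.99°.
θ = atan2( sin Δλ · cos φ₂ , cos φ₁ · sin φ₂ − sin φ₁ · cos φ₂ · cos Δλ )
  = atan2(0.49145, -0.85949) = 150.239° → normalised to [0°, 360°): 150.239°.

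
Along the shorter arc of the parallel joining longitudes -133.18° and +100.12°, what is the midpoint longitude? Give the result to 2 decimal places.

Signed shortest Δλ from -133.18° to +100.12° is -126.70°.
Midpoint longitude = -133.18° + (-126.70°)/2 = -133.18° − 63.35° = -196.53°.
Normalise into (−180°, 180°]: +163.47°.
(The naïve average (-133.18 + +100.12)/2 = -16.53° is on the wrong side of the globe.)

+163.47°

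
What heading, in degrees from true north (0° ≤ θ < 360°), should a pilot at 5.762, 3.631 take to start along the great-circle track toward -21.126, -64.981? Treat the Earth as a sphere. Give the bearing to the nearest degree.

Δλ = -64.981 − 3.631 = -68.612°.
θ = atan2( sin Δλ · cos φ₂ , cos φ₁ · sin φ₂ − sin φ₁ · cos φ₂ · cos Δλ )
  = atan2(-0.86855, -0.39275) = -114.332° → normalised to [0°, 360°): 245.668°.

246°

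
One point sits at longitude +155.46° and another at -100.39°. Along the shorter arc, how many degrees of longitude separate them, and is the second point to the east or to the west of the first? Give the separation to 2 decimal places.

104.15° east

Raw difference: -100.39 − 155.46 = -255.85°.
Normalise into (−180°, 180°]: -255.85° + 360° = 104.15°.
Positive ⇒ the second point lies to the east; separation 104.15°.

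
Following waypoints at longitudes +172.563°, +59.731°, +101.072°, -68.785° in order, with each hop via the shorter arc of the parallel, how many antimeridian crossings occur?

Leg 1: +172.563° → +59.731°, shortest Δλ = -112.832° (west) — does not cross 180°.
Leg 2: +59.731° → +101.072°, shortest Δλ = 41.341° (east) — does not cross 180°.
Leg 3: +101.072° → -68.785°, shortest Δλ = -169.857° (west) — does not cross 180°.
Total crossings: 0.

0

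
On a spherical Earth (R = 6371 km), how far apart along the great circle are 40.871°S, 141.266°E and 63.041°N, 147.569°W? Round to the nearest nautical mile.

Δλ = -147.569 − 141.266 = -288.835°; wrapped into (−180°, 180°]: 71.165°.
Δφ = 63.041 − -40.871 = 103.912°.
a = sin²(Δφ/2) + cos φ₁ · cos φ₂ · sin²(Δλ/2) = 0.736286.
c = 2·atan2(√a, √(1−a)) = 2.06300 rad → d = 6371·c ≈ 13143.40 km ≈ 7096.87 nmi.

7097 nmi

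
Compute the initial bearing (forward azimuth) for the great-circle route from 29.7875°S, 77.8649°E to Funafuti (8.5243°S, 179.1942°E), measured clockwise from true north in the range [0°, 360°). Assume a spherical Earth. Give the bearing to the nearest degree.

103°

Δλ = 179.1942 − 77.8649 = 101.3293°.
θ = atan2( sin Δλ · cos φ₂ , cos φ₁ · sin φ₂ − sin φ₁ · cos φ₂ · cos Δλ )
  = atan2(0.96968, -0.22516) = 103.072° → normalised to [0°, 360°): 103.072°.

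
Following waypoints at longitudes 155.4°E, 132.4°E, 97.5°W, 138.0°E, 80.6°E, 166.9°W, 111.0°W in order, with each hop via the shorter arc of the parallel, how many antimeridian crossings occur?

3

Leg 1: +155.4° → +132.4°, shortest Δλ = -23.0° (west) — does not cross 180°.
Leg 2: +132.4° → -97.5°, shortest Δλ = 130.1° (east) — crosses 180°.
Leg 3: -97.5° → +138.0°, shortest Δλ = -124.5° (west) — crosses 180°.
Leg 4: +138.0° → +80.6°, shortest Δλ = -57.4° (west) — does not cross 180°.
Leg 5: +80.6° → -166.9°, shortest Δλ = 112.5° (east) — crosses 180°.
Leg 6: -166.9° → -111.0°, shortest Δλ = 55.9° (east) — does not cross 180°.
Total crossings: 3.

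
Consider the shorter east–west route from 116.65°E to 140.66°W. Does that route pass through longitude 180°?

Naïve |-140.66 − 116.65| = 257.31° > 180°, so the shorter arc goes the other way round — across 180°.
Signed shortest Δλ = ((-140.66 − 116.65 + 180) mod 360) − 180 = 102.69°.
Going east by 102.69° from +116.65° passes through 180° before reaching -140.66°.

Yes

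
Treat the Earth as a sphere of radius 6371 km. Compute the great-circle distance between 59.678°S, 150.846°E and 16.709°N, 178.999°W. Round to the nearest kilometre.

Δλ = -178.999 − 150.846 = -329.845°; wrapped into (−180°, 180°]: 30.155°.
Δφ = 16.709 − -59.678 = 76.387°.
a = sin²(Δφ/2) + cos φ₁ · cos φ₂ · sin²(Δλ/2) = 0.415038.
c = 2·atan2(√a, √(1−a)) = 1.40004 rad → d = 6371·c ≈ 8919.67 km.

8920 km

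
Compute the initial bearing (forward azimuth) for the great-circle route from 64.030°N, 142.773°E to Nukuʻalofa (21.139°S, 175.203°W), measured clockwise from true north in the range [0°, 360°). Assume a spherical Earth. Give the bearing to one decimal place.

Δλ = -175.203 − 142.773 = -317.976°; wrapped into (−180°, 180°]: 42.024°.
θ = atan2( sin Δλ · cos φ₂ , cos φ₁ · sin φ₂ − sin φ₁ · cos φ₂ · cos Δλ )
  = atan2(0.62439, -0.78083) = 141.352° → normalised to [0°, 360°): 141.352°.

141.4°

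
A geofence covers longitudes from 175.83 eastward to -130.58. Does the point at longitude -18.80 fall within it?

Band width going east from +175.83° to -130.58°: ((-130.58 − 175.83) mod 360) = 53.59°.
Offset of -18.80° east of the west edge: ((-18.80 − 175.83) mod 360) = 165.37°.
165.37° > 53.59° ⇒ outside.

No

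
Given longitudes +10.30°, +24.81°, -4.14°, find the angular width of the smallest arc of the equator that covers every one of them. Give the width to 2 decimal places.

Sort the longitudes: -4.14°, +10.30°, +24.81°.
Eastward gaps between consecutive values (wrapping around): 14.44°, 14.51°, 331.05°.
Largest gap = 331.05° ⇒ minimal covering band is its complement: 360° − 331.05° = 28.95°.
Band runs from -4.14° eastward to +24.81°.

28.95°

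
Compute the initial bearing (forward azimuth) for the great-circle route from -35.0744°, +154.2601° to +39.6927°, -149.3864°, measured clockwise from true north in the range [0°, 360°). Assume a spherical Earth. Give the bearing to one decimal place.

39.8°

Δλ = -149.3864 − 154.2601 = -303.6465°; wrapped into (−180°, 180°]: 56.3535°.
θ = atan2( sin Δλ · cos φ₂ , cos φ₁ · sin φ₂ − sin φ₁ · cos φ₂ · cos Δλ )
  = atan2(0.64057, 0.76769) = 39.842° → normalised to [0°, 360°): 39.842°.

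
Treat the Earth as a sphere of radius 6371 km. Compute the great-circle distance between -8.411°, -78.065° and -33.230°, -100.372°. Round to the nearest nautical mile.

Δλ = -100.372 − -78.065 = -22.307°.
Δφ = -33.230 − -8.411 = -24.819°.
a = sin²(Δφ/2) + cos φ₁ · cos φ₂ · sin²(Δλ/2) = 0.077144.
c = 2·atan2(√a, √(1−a)) = 0.56290 rad → d = 6371·c ≈ 3586.22 km ≈ 1936.40 nmi.

1936 nmi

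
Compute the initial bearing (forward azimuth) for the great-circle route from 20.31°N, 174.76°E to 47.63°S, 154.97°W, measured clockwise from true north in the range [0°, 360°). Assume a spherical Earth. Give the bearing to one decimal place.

159.2°

Δλ = -154.97 − 174.76 = -329.73°; wrapped into (−180°, 180°]: 30.27°.
θ = atan2( sin Δλ · cos φ₂ , cos φ₁ · sin φ₂ − sin φ₁ · cos φ₂ · cos Δλ )
  = atan2(0.33970, -0.89490) = 159.213° → normalised to [0°, 360°): 159.213°.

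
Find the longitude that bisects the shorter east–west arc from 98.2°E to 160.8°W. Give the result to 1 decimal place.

148.7°E

Signed shortest Δλ from +98.2° to -160.8° is +101.0°.
Midpoint longitude = +98.2° + (+101.0°)/2 = +98.2° + 50.5° = +148.7°.
(The naïve average (+98.2 + -160.8)/2 = -31.3° is on the wrong side of the globe.)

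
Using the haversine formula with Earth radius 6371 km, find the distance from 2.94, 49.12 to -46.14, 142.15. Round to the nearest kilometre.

Δλ = 142.15 − 49.12 = 93.03°.
Δφ = -46.14 − 2.94 = -49.08°.
a = sin²(Δφ/2) + cos φ₁ · cos φ₂ · sin²(Δλ/2) = 0.536780.
c = 2·atan2(√a, √(1−a)) = 1.64442 rad → d = 6371·c ≈ 10476.62 km.

10477 km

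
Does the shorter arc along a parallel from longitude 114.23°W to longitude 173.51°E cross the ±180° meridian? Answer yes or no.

Yes

Naïve |173.51 − -114.23| = 287.74° > 180°, so the shorter arc goes the other way round — across 180°.
Signed shortest Δλ = ((173.51 − -114.23 + 180) mod 360) − 180 = -72.26°.
Going west by 72.26° from -114.23° passes through 180° before reaching +173.51°.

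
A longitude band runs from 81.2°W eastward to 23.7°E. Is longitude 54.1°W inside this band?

Band width going east from -81.2° to +23.7°: ((23.7 − -81.2) mod 360) = 104.9°.
Offset of -54.1° east of the west edge: ((-54.1 − -81.2) mod 360) = 27.1°.
27.1° ≤ 104.9° ⇒ inside.

Yes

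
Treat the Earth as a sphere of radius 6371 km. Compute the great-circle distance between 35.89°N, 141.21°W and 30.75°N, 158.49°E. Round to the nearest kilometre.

Δλ = 158.49 − -141.21 = 299.70°; wrapped into (−180°, 180°]: -60.30°.
Δφ = 30.75 − 35.89 = -5.14°.
a = sin²(Δφ/2) + cos φ₁ · cos φ₂ · sin²(Δλ/2) = 0.177652.
c = 2·atan2(√a, √(1−a)) = 0.87017 rad → d = 6371·c ≈ 5543.86 km.

5544 km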